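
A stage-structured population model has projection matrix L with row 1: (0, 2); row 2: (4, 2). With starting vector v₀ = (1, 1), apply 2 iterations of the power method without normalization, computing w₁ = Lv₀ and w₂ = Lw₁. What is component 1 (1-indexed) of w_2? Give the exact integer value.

w1 = Lv₀ = (2, 6)
w2 = Lw1 = (12, 20)
The requested component of w2 is 12.

12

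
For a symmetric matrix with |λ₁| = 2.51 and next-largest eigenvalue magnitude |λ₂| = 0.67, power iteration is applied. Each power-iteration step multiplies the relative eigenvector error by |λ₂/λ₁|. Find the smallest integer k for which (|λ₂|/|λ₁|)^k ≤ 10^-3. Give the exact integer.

6

|λ₂/λ₁| = 0.67/2.51 = 0.26693
Need k ≥ ln(10^-3) / ln(0.26693) = -6.9078 / -1.3208 ≈ 5.230
Smallest integer k satisfying the bound: 6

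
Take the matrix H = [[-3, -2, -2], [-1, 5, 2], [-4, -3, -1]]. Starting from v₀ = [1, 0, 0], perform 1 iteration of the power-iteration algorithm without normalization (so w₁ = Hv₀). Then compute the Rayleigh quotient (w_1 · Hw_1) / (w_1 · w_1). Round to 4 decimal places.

w1 = Hv₀ = (-3, -1, -4)
Hw1 = (19, -10, 19)
w1·Hw1 = (-3)·19 + (-1)·(-10) + (-4)·19 = -123; w1·w1 = (-3)·(-3) + (-1)·(-1) + (-4)·(-4) = 26
λ ≈ -123/26 = -4.7308

λ ≈ -4.7308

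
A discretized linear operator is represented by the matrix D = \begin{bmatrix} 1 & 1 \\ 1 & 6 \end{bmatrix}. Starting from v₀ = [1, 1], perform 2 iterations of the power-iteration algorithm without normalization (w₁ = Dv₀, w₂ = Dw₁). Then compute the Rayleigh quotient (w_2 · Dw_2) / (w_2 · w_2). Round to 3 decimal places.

6.192

w1 = Dv₀ = (1·1 + 1·1; 1·1 + 6·1) = (2, 7)
w2 = Dw1 = (1·2 + 1·7; 1·2 + 6·7) = (9, 44)
Dw2 = (53, 273)
w2·Dw2 = 9·53 + 44·273 = 12489; w2·w2 = 9·9 + 44·44 = 2017
λ ≈ 12489/2017 = 6.192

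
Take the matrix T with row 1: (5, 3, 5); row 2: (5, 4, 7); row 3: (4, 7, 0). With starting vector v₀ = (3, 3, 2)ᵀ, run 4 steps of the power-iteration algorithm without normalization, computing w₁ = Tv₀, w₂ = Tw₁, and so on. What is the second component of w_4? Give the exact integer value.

101053

w1 = Tv₀ = (5·3 + 3·3 + 5·2; 5·3 + 4·3 + 7·2; 4·3 + 7·3 + 0·2) = (34, 41, 33)
w2 = Tw1 = (5·34 + 3·41 + 5·33; 5·34 + 4·41 + 7·33; 4·34 + 7·41 + 0·33) = (458, 565, 423)
w3 = Tw2 = (6100, 7511, 5787)
w4 = Tw3 = (81968, 101053, 76977)
The requested component of w4 is 101053.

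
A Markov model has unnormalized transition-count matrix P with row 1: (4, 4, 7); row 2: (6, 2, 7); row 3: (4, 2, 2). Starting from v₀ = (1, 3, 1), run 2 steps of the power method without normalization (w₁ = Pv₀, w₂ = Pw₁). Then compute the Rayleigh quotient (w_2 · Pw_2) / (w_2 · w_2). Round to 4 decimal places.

w1 = Pv₀ = (4·1 + 4·3 + 7·1; 6·1 + 2·3 + 7·1; 4·1 + 2·3 + 2·1) = (23, 19, 12)
w2 = Pw1 = (4·23 + 4·19 + 7·12; 6·23 + 2·19 + 7·12; 4·23 + 2·19 + 2·12) = (252, 260, 154)
Pw2 = (3126, 3110, 1836)
w2·Pw2 = 252·3126 + 260·3110 + 154·1836 = 1879096; w2·w2 = 252·252 + 260·260 + 154·154 = 154820
λ ≈ 1879096/154820 = 12.1373

12.1373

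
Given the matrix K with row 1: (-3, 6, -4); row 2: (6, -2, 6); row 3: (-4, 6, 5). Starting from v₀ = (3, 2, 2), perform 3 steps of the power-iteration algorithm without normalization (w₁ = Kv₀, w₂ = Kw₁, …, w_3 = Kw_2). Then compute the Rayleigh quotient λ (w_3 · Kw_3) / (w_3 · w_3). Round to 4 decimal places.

w1 = Kv₀ = ((-3)·3 + 6·2 + (-4)·2; 6·3 + (-2)·2 + 6·2; (-4)·3 + 6·2 + 5·2) = (-5, 26, 10)
w2 = Kw1 = ((-3)·(-5) + 6·26 + (-4)·10; 6·(-5) + (-2)·26 + 6·10; (-4)·(-5) + 6·26 + 5·10) = (131, -22, 226)
w3 = Kw2 = (-1429, 2186, 474)
Kw3 = (15507, -10102, 21202)
w3·Kw3 = (-1429)·15507 + 2186·(-10102) + 474·21202 = -34192727; w3·w3 = (-1429)·(-1429) + 2186·2186 + 474·474 = 7045313
λ ≈ -34192727/7045313 = -4.8533

-4.8533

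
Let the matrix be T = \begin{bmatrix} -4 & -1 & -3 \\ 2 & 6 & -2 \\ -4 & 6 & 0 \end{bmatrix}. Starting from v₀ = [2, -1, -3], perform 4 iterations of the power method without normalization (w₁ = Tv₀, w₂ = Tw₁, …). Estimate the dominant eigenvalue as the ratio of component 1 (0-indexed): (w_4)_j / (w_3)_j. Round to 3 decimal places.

w1 = Tv₀ = ((-4)·2 + (-1)·(-1) + (-3)·(-3); 2·2 + 6·(-1) + (-2)·(-3); (-4)·2 + 6·(-1) + 0·(-3)) = (2, 4, -14)
w2 = Tw1 = ((-4)·2 + (-1)·4 + (-3)·(-14); 2·2 + 6·4 + (-2)·(-14); (-4)·2 + 6·4 + 0·(-14)) = (30, 56, 16)
w3 = Tw2 = (-224, 364, 216)
w4 = Tw3 = (-116, 1304, 3080)
Ratio at component: 1304 / 364 = 3.582

λ ≈ 3.582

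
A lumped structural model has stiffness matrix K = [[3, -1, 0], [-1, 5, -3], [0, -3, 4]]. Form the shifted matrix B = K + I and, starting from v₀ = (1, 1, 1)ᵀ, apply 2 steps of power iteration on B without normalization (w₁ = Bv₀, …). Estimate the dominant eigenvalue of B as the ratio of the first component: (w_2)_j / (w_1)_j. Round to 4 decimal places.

B = K + I has rows (4, -1, 0); (-1, 6, -3); (0, -3, 5)
w1 = Bv₀ = (4·1 + (-1)·1 + 0·1; (-1)·1 + 6·1 + (-3)·1; 0·1 + (-3)·1 + 5·1) = (3, 2, 2)
w2 = Bw1 = (4·3 + (-1)·2 + 0·2; (-1)·3 + 6·2 + (-3)·2; 0·3 + (-3)·2 + 5·2) = (10, 3, 4)
Ratio: 10/3 = 3.3333

3.3333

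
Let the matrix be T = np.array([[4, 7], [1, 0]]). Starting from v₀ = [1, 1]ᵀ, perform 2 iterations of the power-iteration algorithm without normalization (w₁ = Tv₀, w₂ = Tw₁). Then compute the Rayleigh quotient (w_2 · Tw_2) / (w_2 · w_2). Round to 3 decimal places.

w1 = Tv₀ = (11, 1)
w2 = Tw1 = (51, 11)
Tw2 = (281, 51)
w2·Tw2 = 51·281 + 11·51 = 14892; w2·w2 = 51·51 + 11·11 = 2722
λ ≈ 14892/2722 = 5.471

5.471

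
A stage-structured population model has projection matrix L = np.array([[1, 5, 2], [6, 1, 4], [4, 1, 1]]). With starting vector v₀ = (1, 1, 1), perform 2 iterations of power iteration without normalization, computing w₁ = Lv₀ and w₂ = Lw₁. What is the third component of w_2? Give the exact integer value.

w1 = Lv₀ = (1·1 + 5·1 + 2·1; 6·1 + 1·1 + 4·1; 4·1 + 1·1 + 1·1) = (8, 11, 6)
w2 = Lw1 = (1·8 + 5·11 + 2·6; 6·8 + 1·11 + 4·6; 4·8 + 1·11 + 1·6) = (75, 83, 49)
The requested component of w2 is 49.

49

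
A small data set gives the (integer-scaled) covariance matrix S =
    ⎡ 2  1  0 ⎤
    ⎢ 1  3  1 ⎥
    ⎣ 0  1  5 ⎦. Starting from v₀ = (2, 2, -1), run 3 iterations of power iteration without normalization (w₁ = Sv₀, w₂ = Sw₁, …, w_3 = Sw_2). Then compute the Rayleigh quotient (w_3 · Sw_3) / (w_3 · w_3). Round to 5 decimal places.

λ ≈ 3.39166

w1 = Sv₀ = (6, 7, -3)
w2 = Sw1 = (19, 24, -8)
w3 = Sw2 = (62, 83, -16)
Sw3 = (207, 295, 3)
w3·Sw3 = 62·207 + 83·295 + (-16)·3 = 37271; w3·w3 = 62·62 + 83·83 + (-16)·(-16) = 10989
λ ≈ 37271/10989 = 3.39166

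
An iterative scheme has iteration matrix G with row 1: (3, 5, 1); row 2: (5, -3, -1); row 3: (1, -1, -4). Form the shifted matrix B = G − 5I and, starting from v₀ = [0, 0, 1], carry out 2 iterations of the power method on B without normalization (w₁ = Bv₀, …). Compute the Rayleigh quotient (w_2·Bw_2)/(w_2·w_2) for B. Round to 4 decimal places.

-9.9899

B = G − 5I has rows (-2, 5, 1); (5, -8, -1); (1, -1, -9)
w1 = Bv₀ = (1, -1, -9)
w2 = Bw1 = (-16, 22, 83)
Bw2 = (225, -339, -785)
w2·Bw2 = -76213; w2·w2 = 7629; μ ≈ -76213/7629 = -9.9899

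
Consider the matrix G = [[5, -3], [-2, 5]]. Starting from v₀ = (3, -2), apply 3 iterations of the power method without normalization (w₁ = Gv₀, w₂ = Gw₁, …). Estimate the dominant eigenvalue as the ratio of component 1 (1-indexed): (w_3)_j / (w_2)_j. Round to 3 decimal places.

λ ≈ 7.392

w1 = Gv₀ = (5·3 + (-3)·(-2); (-2)·3 + 5·(-2)) = (21, -16)
w2 = Gw1 = (5·21 + (-3)·(-16); (-2)·21 + 5·(-16)) = (153, -122)
w3 = Gw2 = (1131, -916)
Ratio at component: 1131 / 153 = 7.392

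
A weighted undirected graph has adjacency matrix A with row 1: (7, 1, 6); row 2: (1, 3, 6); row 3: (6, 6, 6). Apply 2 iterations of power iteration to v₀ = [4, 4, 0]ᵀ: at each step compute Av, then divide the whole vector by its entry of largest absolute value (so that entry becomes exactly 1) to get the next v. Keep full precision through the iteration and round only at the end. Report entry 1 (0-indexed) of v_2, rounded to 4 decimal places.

0.6389

Av0 = (32.00000, 16.00000, 48.00000); divide by 48.00000 → v1 = (0.66667, 0.33333, 1.00000)
Av1 = (11.00000, 7.66667, 12.00000); divide by 12.00000 → v2 = (0.91667, 0.63889, 1.00000)
Requested entry of v2: 368/576 = 0.6389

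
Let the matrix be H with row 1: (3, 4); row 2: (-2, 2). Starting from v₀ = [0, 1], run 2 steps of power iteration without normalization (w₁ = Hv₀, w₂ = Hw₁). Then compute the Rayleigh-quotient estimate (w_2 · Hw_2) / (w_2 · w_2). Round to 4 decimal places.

w1 = Hv₀ = (3·0 + 4·1; (-2)·0 + 2·1) = (4, 2)
w2 = Hw1 = (3·4 + 4·2; (-2)·4 + 2·2) = (20, -4)
Hw2 = (44, -48)
w2·Hw2 = 20·44 + (-4)·(-48) = 1072; w2·w2 = 20·20 + (-4)·(-4) = 416
λ ≈ 1072/416 = 2.5769

2.5769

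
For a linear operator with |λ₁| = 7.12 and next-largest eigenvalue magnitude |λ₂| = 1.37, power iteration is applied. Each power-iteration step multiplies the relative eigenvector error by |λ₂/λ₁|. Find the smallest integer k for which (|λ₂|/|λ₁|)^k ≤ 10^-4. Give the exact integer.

6

|λ₂/λ₁| = 1.37/7.12 = 0.19242
Need k ≥ ln(10^-4) / ln(0.19242) = -9.2103 / -1.6481 ≈ 5.588
Smallest integer k satisfying the bound: 6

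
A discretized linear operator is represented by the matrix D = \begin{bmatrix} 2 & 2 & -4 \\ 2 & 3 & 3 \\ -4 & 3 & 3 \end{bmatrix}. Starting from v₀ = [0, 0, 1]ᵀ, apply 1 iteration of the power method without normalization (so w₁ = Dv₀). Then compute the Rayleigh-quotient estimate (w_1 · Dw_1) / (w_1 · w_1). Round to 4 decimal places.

λ ≈ 5.5294

w1 = Dv₀ = (2·0 + 2·0 + (-4)·1; 2·0 + 3·0 + 3·1; (-4)·0 + 3·0 + 3·1) = (-4, 3, 3)
Dw1 = (-14, 10, 34)
w1·Dw1 = (-4)·(-14) + 3·10 + 3·34 = 188; w1·w1 = (-4)·(-4) + 3·3 + 3·3 = 34
λ ≈ 188/34 = 5.5294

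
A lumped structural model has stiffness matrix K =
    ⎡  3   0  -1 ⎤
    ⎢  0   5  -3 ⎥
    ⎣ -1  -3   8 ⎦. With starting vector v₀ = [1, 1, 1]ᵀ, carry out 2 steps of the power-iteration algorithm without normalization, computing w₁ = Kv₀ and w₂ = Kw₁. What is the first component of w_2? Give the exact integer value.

w1 = Kv₀ = (3·1 + 0·1 + (-1)·1; 0·1 + 5·1 + (-3)·1; (-1)·1 + (-3)·1 + 8·1) = (2, 2, 4)
w2 = Kw1 = (3·2 + 0·2 + (-1)·4; 0·2 + 5·2 + (-3)·4; (-1)·2 + (-3)·2 + 8·4) = (2, -2, 24)
The requested component of w2 is 2.

2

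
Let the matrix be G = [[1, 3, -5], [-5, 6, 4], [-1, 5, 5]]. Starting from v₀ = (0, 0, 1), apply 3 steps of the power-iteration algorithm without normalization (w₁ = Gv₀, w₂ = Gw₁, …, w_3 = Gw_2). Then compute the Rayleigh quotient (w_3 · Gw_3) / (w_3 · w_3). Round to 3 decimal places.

λ ≈ 10.342

w1 = Gv₀ = (1·0 + 3·0 + (-5)·1; (-5)·0 + 6·0 + 4·1; (-1)·0 + 5·0 + 5·1) = (-5, 4, 5)
w2 = Gw1 = (1·(-5) + 3·4 + (-5)·5; (-5)·(-5) + 6·4 + 4·5; (-1)·(-5) + 5·4 + 5·5) = (-18, 69, 50)
w3 = Gw2 = (-61, 704, 613)
Gw3 = (-1014, 6981, 6646)
w3·Gw3 = (-61)·(-1014) + 704·6981 + 613·6646 = 9050476; w3·w3 = (-61)·(-61) + 704·704 + 613·613 = 875106
λ ≈ 9050476/875106 = 10.342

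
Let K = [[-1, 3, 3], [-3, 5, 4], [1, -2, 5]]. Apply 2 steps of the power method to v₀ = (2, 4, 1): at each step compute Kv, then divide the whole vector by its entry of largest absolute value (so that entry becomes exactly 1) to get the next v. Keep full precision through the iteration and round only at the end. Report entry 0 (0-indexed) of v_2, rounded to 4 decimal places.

0.8085

Kv0 = (13.00000, 18.00000, -1.00000); divide by 18.00000 → v1 = (0.72222, 1.00000, -0.05556)
Kv1 = (2.11111, 2.61111, -1.55556); divide by 2.61111 → v2 = (0.80851, 1.00000, -0.59574)
Requested entry of v2: 38/47 = 0.8085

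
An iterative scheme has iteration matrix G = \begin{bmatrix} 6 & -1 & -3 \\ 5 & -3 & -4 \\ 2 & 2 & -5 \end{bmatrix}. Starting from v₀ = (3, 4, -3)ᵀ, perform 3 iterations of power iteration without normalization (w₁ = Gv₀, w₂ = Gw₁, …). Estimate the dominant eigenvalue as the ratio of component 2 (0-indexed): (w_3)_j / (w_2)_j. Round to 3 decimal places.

λ ≈ -4.710

w1 = Gv₀ = (23, 15, 29)
w2 = Gw1 = (36, -46, -69)
w3 = Gw2 = (469, 594, 325)
Ratio at component: 325 / -69 = -4.710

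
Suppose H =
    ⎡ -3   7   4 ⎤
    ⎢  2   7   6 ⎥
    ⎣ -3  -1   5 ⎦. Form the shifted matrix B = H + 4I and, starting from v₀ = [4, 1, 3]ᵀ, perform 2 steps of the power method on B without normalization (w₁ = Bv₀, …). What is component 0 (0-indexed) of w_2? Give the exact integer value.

338

B = H + 4I has rows (1, 7, 4); (2, 11, 6); (-3, -1, 9)
w1 = Bv₀ = (1·4 + 7·1 + 4·3; 2·4 + 11·1 + 6·3; (-3)·4 + (-1)·1 + 9·3) = (23, 37, 14)
w2 = Bw1 = (1·23 + 7·37 + 4·14; 2·23 + 11·37 + 6·14; (-3)·23 + (-1)·37 + 9·14) = (338, 537, 20)
Requested component of w2: 338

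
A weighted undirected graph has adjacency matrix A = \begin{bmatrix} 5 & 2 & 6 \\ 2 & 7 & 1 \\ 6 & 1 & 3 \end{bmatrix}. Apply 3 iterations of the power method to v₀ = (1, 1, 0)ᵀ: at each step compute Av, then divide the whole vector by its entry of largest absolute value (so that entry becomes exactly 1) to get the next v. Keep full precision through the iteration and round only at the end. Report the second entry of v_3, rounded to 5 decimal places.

Av0 = (7.000000, 9.000000, 7.000000); divide by 9.000000 → v1 = (0.777778, 1.000000, 0.777778)
Av1 = (10.555556, 9.333333, 8.000000); divide by 10.555556 → v2 = (1.000000, 0.884211, 0.757895)
Av2 = (11.315789, 8.947368, 9.157895); divide by 11.315789 → v3 = (1.000000, 0.790698, 0.809302)
Requested entry of v3: 850/1075 = 0.79070

0.79070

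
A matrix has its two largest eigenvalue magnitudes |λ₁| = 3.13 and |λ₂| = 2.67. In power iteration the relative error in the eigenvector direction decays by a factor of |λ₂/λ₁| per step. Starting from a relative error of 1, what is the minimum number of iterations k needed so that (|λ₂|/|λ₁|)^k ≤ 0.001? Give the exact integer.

44

|λ₂/λ₁| = 2.67/3.13 = 0.85304
Need k ≥ ln(0.001) / ln(0.85304) = -6.9078 / -0.1590 ≈ 43.457
Smallest integer k satisfying the bound: 44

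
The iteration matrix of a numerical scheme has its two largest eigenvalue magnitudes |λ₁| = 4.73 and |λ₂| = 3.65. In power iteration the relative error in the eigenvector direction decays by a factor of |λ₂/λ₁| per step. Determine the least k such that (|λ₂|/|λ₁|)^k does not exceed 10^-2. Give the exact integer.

|λ₂/λ₁| = 3.65/4.73 = 0.77167
Need k ≥ ln(10^-2) / ln(0.77167) = -4.6052 / -0.2592 ≈ 17.767
Smallest integer k satisfying the bound: 18

18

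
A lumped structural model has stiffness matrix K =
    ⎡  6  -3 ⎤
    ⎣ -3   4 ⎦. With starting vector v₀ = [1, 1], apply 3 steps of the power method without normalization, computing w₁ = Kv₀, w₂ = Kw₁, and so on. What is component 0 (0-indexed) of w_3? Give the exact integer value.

w1 = Kv₀ = (6·1 + (-3)·1; (-3)·1 + 4·1) = (3, 1)
w2 = Kw1 = (6·3 + (-3)·1; (-3)·3 + 4·1) = (15, -5)
w3 = Kw2 = (105, -65)
The requested component of w3 is 105.

105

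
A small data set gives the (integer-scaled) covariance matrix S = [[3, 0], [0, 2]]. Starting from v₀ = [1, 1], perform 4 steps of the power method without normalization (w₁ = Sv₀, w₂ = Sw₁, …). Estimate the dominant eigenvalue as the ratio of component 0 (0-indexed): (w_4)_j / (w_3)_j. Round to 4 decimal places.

w1 = Sv₀ = (3, 2)
w2 = Sw1 = (9, 4)
w3 = Sw2 = (27, 8)
w4 = Sw3 = (81, 16)
Ratio at component: 81 / 27 = 3.0000

λ ≈ 3.0000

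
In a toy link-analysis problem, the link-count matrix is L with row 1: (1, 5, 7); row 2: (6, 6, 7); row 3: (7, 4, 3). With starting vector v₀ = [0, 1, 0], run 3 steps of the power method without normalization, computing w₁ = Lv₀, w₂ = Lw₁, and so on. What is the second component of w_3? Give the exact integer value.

w1 = Lv₀ = (1·0 + 5·1 + 7·0; 6·0 + 6·1 + 7·0; 7·0 + 4·1 + 3·0) = (5, 6, 4)
w2 = Lw1 = (1·5 + 5·6 + 7·4; 6·5 + 6·6 + 7·4; 7·5 + 4·6 + 3·4) = (63, 94, 71)
w3 = Lw2 = (1030, 1439, 1030)
The requested component of w3 is 1439.

1439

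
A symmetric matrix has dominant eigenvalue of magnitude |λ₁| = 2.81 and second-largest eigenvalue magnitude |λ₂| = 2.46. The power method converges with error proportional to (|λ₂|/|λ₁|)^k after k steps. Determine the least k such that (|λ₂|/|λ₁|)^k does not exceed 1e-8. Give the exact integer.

|λ₂/λ₁| = 2.46/2.81 = 0.87544
Need k ≥ ln(1e-8) / ln(0.87544) = -18.4207 / -0.1330 ≈ 138.477
Smallest integer k satisfying the bound: 139

139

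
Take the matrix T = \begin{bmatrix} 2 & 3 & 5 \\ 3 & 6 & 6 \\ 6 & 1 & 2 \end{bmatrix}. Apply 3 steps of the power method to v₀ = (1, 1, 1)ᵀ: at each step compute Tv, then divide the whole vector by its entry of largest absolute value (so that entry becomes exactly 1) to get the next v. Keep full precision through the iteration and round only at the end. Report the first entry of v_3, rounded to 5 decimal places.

Tv0 = (10.000000, 15.000000, 9.000000); divide by 15.000000 → v1 = (0.666667, 1.000000, 0.600000)
Tv1 = (7.333333, 11.600000, 6.200000); divide by 11.600000 → v2 = (0.632184, 1.000000, 0.534483)
Tv2 = (6.936782, 11.103448, 5.862069); divide by 11.103448 → v3 = (0.624741, 1.000000, 0.527950)
Requested entry of v3: 1207/1932 = 0.62474

0.62474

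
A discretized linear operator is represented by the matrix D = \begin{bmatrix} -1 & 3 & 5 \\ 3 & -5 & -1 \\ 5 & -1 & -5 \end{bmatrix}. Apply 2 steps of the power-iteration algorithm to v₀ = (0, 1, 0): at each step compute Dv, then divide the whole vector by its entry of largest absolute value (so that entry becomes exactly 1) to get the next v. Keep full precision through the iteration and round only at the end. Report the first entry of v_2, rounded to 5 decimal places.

-0.65714

Dv0 = (3.000000, -5.000000, -1.000000); divide by -5.000000 → v1 = (-0.600000, 1.000000, 0.200000)
Dv1 = (4.600000, -7.000000, -5.000000); divide by -7.000000 → v2 = (-0.657143, 1.000000, 0.714286)
Requested entry of v2: -23/35 = -0.65714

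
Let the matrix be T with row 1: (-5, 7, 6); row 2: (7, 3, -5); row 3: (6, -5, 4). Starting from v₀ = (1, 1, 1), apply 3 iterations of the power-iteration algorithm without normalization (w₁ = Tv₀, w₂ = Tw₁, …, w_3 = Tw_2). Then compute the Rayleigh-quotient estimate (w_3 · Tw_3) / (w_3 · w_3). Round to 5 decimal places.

w1 = Tv₀ = (8, 5, 5)
w2 = Tw1 = (25, 46, 43)
w3 = Tw2 = (455, 98, 92)
Tw3 = (-1037, 3019, 2608)
w3·Tw3 = 455·(-1037) + 98·3019 + 92·2608 = 63963; w3·w3 = 455·455 + 98·98 + 92·92 = 225093
λ ≈ 63963/225093 = 0.28416

λ ≈ 0.28416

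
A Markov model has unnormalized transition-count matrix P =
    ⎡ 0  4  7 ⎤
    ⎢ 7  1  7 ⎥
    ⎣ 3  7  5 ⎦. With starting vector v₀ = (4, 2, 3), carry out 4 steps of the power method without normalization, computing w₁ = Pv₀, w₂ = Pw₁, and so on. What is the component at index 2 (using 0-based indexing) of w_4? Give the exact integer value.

w1 = Pv₀ = (0·4 + 4·2 + 7·3; 7·4 + 1·2 + 7·3; 3·4 + 7·2 + 5·3) = (29, 51, 41)
w2 = Pw1 = (0·29 + 4·51 + 7·41; 7·29 + 1·51 + 7·41; 3·29 + 7·51 + 5·41) = (491, 541, 649)
w3 = Pw2 = (6707, 8521, 8505)
w4 = Pw3 = (93619, 115005, 122293)
The requested component of w4 is 122293.

122293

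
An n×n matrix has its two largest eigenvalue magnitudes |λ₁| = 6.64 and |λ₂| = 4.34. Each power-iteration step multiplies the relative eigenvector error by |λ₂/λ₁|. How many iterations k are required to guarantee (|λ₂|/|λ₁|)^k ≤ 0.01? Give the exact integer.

11

|λ₂/λ₁| = 4.34/6.64 = 0.65361
Need k ≥ ln(0.01) / ln(0.65361) = -4.6052 / -0.4252 ≈ 10.830
Smallest integer k satisfying the bound: 11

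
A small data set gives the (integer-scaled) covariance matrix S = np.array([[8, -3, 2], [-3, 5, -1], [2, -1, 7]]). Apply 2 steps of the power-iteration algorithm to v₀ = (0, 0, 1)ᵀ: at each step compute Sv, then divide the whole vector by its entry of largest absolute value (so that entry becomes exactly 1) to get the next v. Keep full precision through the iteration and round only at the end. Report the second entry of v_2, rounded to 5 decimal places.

Sv0 = (2.000000, -1.000000, 7.000000); divide by 7.000000 → v1 = (0.285714, -0.142857, 1.000000)
Sv1 = (4.714286, -2.571429, 7.714286); divide by 7.714286 → v2 = (0.611111, -0.333333, 1.000000)
Requested entry of v2: -18/54 = -0.33333

-0.33333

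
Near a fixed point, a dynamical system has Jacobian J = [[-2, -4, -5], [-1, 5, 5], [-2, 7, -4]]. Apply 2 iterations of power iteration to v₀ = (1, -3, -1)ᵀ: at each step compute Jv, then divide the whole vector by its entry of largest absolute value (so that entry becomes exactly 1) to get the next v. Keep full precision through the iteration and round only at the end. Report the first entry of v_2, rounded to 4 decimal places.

-0.6930

Jv0 = (15.00000, -21.00000, -19.00000); divide by -21.00000 → v1 = (-0.71429, 1.00000, 0.90476)
Jv1 = (-7.09524, 10.23810, 4.80952); divide by 10.23810 → v2 = (-0.69302, 1.00000, 0.46977)
Requested entry of v2: 149/-215 = -0.6930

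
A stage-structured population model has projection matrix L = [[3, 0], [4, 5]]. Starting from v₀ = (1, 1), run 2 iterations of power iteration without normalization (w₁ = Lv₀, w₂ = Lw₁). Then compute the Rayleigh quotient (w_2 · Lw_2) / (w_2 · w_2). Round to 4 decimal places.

5.5676

w1 = Lv₀ = (3·1 + 0·1; 4·1 + 5·1) = (3, 9)
w2 = Lw1 = (3·3 + 0·9; 4·3 + 5·9) = (9, 57)
Lw2 = (27, 321)
w2·Lw2 = 9·27 + 57·321 = 18540; w2·w2 = 9·9 + 57·57 = 3330
λ ≈ 18540/3330 = 5.5676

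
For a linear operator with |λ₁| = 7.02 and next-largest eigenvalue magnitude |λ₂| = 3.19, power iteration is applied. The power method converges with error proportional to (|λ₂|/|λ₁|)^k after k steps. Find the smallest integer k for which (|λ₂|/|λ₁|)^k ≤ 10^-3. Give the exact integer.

9

|λ₂/λ₁| = 3.19/7.02 = 0.45442
Need k ≥ ln(10^-3) / ln(0.45442) = -6.9078 / -0.7887 ≈ 8.758
Smallest integer k satisfying the bound: 9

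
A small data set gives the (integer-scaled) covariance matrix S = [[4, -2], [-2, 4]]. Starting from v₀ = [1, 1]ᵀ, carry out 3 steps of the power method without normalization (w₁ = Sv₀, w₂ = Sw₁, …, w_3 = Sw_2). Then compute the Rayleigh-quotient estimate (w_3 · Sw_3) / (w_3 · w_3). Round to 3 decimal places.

λ ≈ 2.000

w1 = Sv₀ = (2, 2)
w2 = Sw1 = (4, 4)
w3 = Sw2 = (8, 8)
Sw3 = (16, 16)
w3·Sw3 = 8·16 + 8·16 = 256; w3·w3 = 8·8 + 8·8 = 128
λ ≈ 256/128 = 2.000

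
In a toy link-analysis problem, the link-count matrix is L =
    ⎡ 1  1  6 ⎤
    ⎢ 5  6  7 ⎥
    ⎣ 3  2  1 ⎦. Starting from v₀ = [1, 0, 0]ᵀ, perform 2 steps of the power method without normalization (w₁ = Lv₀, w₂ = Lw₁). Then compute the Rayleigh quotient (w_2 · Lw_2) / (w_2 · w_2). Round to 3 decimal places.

9.887

w1 = Lv₀ = (1·1 + 1·0 + 6·0; 5·1 + 6·0 + 7·0; 3·1 + 2·0 + 1·0) = (1, 5, 3)
w2 = Lw1 = (1·1 + 1·5 + 6·3; 5·1 + 6·5 + 7·3; 3·1 + 2·5 + 1·3) = (24, 56, 16)
Lw2 = (176, 568, 200)
w2·Lw2 = 24·176 + 56·568 + 16·200 = 39232; w2·w2 = 24·24 + 56·56 + 16·16 = 3968
λ ≈ 39232/3968 = 9.887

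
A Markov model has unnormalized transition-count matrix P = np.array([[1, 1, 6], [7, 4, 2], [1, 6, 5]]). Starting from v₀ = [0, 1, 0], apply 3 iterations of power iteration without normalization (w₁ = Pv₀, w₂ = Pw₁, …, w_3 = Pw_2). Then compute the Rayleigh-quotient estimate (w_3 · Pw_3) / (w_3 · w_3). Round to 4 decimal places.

11.2353

w1 = Pv₀ = (1, 4, 6)
w2 = Pw1 = (41, 35, 55)
w3 = Pw2 = (406, 537, 526)
Pw3 = (4099, 6042, 6258)
w3·Pw3 = 406·4099 + 537·6042 + 526·6258 = 8200456; w3·w3 = 406·406 + 537·537 + 526·526 = 729881
λ ≈ 8200456/729881 = 11.2353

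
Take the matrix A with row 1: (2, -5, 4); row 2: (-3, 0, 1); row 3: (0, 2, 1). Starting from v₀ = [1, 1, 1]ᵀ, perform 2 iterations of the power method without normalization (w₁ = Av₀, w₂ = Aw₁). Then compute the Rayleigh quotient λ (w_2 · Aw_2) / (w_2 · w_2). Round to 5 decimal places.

w1 = Av₀ = (1, -2, 3)
w2 = Aw1 = (24, 0, -1)
Aw2 = (44, -73, -1)
w2·Aw2 = 24·44 + 0·(-73) + (-1)·(-1) = 1057; w2·w2 = 24·24 + 0·0 + (-1)·(-1) = 577
λ ≈ 1057/577 = 1.83189

1.83189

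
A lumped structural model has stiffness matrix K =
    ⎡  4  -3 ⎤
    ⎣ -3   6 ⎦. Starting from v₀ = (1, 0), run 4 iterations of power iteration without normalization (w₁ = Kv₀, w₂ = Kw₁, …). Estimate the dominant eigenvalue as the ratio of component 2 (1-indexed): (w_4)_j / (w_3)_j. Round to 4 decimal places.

w1 = Kv₀ = (4·1 + (-3)·0; (-3)·1 + 6·0) = (4, -3)
w2 = Kw1 = (4·4 + (-3)·(-3); (-3)·4 + 6·(-3)) = (25, -30)
w3 = Kw2 = (190, -255)
w4 = Kw3 = (1525, -2100)
Ratio at component: -2100 / -255 = 8.2353

8.2353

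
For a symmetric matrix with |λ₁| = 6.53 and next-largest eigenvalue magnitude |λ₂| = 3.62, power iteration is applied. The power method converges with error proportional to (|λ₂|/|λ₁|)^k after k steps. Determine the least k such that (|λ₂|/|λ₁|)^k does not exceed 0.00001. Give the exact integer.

20

|λ₂/λ₁| = 3.62/6.53 = 0.55436
Need k ≥ ln(0.00001) / ln(0.55436) = -11.5129 / -0.5899 ≈ 19.516
Smallest integer k satisfying the bound: 20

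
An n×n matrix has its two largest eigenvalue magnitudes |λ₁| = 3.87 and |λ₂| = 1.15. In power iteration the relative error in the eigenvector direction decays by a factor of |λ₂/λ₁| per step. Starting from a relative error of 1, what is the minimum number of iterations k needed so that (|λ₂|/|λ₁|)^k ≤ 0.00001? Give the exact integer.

|λ₂/λ₁| = 1.15/3.87 = 0.29716
Need k ≥ ln(0.00001) / ln(0.29716) = -11.5129 / -1.2135 ≈ 9.487
Smallest integer k satisfying the bound: 10

10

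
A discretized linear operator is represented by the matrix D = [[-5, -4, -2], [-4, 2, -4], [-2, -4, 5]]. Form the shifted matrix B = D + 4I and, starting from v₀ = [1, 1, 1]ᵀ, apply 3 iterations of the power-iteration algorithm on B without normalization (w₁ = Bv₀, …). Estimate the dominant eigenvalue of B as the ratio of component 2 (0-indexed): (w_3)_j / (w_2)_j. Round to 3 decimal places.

μ ≈ 8.306

B = D + 4I has rows (-1, -4, -2); (-4, 6, -4); (-2, -4, 9)
w1 = Bv₀ = (-7, -2, 3)
w2 = Bw1 = (9, 4, 49)
w3 = Bw2 = (-123, -208, 407)
Ratio: 407/49 = 8.306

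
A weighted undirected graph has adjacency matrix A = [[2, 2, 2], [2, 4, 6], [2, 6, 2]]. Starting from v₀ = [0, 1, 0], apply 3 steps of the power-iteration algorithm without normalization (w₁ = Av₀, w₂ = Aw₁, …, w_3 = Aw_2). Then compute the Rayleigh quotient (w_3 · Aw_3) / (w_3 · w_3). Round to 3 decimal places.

λ ≈ 10.059

w1 = Av₀ = (2·0 + 2·1 + 2·0; 2·0 + 4·1 + 6·0; 2·0 + 6·1 + 2·0) = (2, 4, 6)
w2 = Aw1 = (2·2 + 2·4 + 2·6; 2·2 + 4·4 + 6·6; 2·2 + 6·4 + 2·6) = (24, 56, 40)
w3 = Aw2 = (240, 512, 464)
Aw3 = (2432, 5312, 4480)
w3·Aw3 = 240·2432 + 512·5312 + 464·4480 = 5382144; w3·w3 = 240·240 + 512·512 + 464·464 = 535040
λ ≈ 5382144/535040 = 10.059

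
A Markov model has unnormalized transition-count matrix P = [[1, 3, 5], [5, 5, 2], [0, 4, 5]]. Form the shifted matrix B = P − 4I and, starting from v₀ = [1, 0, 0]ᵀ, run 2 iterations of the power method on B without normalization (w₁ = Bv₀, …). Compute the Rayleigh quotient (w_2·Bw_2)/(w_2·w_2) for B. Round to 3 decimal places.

-1.810

B = P − 4I has rows (-3, 3, 5); (5, 1, 2); (0, 4, 1)
w1 = Bv₀ = ((-3)·1 + 3·0 + 5·0; 5·1 + 1·0 + 2·0; 0·1 + 4·0 + 1·0) = (-3, 5, 0)
w2 = Bw1 = ((-3)·(-3) + 3·5 + 5·0; 5·(-3) + 1·5 + 2·0; 0·(-3) + 4·5 + 1·0) = (24, -10, 20)
Bw2 = (-2, 150, -20)
w2·Bw2 = -1948; w2·w2 = 1076; μ ≈ -1948/1076 = -1.810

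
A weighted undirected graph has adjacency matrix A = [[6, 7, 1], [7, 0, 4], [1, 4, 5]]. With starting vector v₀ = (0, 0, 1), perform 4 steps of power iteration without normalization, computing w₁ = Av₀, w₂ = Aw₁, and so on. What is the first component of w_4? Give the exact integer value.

6234

w1 = Av₀ = (6·0 + 7·0 + 1·1; 7·0 + 0·0 + 4·1; 1·0 + 4·0 + 5·1) = (1, 4, 5)
w2 = Aw1 = (6·1 + 7·4 + 1·5; 7·1 + 0·4 + 4·5; 1·1 + 4·4 + 5·5) = (39, 27, 42)
w3 = Aw2 = (465, 441, 357)
w4 = Aw3 = (6234, 4683, 4014)
The requested component of w4 is 6234.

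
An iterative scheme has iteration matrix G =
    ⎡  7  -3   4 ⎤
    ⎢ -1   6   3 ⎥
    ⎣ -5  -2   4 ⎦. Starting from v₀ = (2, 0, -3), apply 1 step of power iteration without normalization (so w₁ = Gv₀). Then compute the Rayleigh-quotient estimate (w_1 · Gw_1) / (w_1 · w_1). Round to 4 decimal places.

w1 = Gv₀ = (7·2 + (-3)·0 + 4·(-3); (-1)·2 + 6·0 + 3·(-3); (-5)·2 + (-2)·0 + 4·(-3)) = (2, -11, -22)
Gw1 = (-41, -134, -76)
w1·Gw1 = 2·(-41) + (-11)·(-134) + (-22)·(-76) = 3064; w1·w1 = 2·2 + (-11)·(-11) + (-22)·(-22) = 609
λ ≈ 3064/609 = 5.0312

λ ≈ 5.0312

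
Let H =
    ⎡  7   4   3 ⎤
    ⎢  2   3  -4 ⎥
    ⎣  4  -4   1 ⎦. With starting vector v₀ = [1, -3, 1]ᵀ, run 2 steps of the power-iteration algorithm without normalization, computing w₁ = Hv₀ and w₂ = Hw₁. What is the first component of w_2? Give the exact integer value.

w1 = Hv₀ = (7·1 + 4·(-3) + 3·1; 2·1 + 3·(-3) + (-4)·1; 4·1 + (-4)·(-3) + 1·1) = (-2, -11, 17)
w2 = Hw1 = (7·(-2) + 4·(-11) + 3·17; 2·(-2) + 3·(-11) + (-4)·17; 4·(-2) + (-4)·(-11) + 1·17) = (-7, -105, 53)
The requested component of w2 is -7.

-7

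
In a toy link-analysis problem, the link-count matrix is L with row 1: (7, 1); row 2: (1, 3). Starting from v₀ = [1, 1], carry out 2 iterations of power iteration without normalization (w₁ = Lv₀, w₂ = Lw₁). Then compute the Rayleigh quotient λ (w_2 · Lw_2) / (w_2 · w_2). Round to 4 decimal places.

λ ≈ 7.2000

w1 = Lv₀ = (7·1 + 1·1; 1·1 + 3·1) = (8, 4)
w2 = Lw1 = (7·8 + 1·4; 1·8 + 3·4) = (60, 20)
Lw2 = (440, 120)
w2·Lw2 = 60·440 + 20·120 = 28800; w2·w2 = 60·60 + 20·20 = 4000
λ ≈ 28800/4000 = 7.2000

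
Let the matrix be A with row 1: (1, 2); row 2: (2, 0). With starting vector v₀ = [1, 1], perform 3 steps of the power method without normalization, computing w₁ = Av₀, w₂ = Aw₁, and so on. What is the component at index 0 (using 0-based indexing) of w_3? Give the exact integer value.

w1 = Av₀ = (1·1 + 2·1; 2·1 + 0·1) = (3, 2)
w2 = Aw1 = (1·3 + 2·2; 2·3 + 0·2) = (7, 6)
w3 = Aw2 = (19, 14)
The requested component of w3 is 19.

19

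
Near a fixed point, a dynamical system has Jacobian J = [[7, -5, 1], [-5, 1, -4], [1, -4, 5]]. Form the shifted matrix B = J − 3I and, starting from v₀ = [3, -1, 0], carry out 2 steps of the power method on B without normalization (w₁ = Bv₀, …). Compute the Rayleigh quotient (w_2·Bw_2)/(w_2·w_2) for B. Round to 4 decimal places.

B = J − 3I has rows (4, -5, 1); (-5, -2, -4); (1, -4, 2)
w1 = Bv₀ = (4·3 + (-5)·(-1) + 1·0; (-5)·3 + (-2)·(-1) + (-4)·0; 1·3 + (-4)·(-1) + 2·0) = (17, -13, 7)
w2 = Bw1 = (4·17 + (-5)·(-13) + 1·7; (-5)·17 + (-2)·(-13) + (-4)·7; 1·17 + (-4)·(-13) + 2·7) = (140, -87, 83)
Bw2 = (1078, -858, 654)
w2·Bw2 = 279848; w2·w2 = 34058; μ ≈ 279848/34058 = 8.2168

μ ≈ 8.2168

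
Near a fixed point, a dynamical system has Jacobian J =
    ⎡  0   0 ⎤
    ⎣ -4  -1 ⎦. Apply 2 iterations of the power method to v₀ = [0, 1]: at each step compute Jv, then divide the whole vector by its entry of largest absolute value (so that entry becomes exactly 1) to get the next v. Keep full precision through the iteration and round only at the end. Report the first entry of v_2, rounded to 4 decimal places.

0.0000

Jv0 = (0.00000, -1.00000); divide by -1.00000 → v1 = (0.00000, 1.00000)
Jv1 = (0.00000, -1.00000); divide by -1.00000 → v2 = (0.00000, 1.00000)
Requested entry of v2: 0/1 = 0.0000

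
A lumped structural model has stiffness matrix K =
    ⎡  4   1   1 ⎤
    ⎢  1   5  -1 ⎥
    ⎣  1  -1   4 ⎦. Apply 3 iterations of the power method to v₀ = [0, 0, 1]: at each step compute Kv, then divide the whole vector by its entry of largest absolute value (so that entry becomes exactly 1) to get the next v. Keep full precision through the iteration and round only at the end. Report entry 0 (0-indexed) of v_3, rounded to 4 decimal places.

Kv0 = (1.00000, -1.00000, 4.00000); divide by 4.00000 → v1 = (0.25000, -0.25000, 1.00000)
Kv1 = (1.75000, -2.00000, 4.50000); divide by 4.50000 → v2 = (0.38889, -0.44444, 1.00000)
Kv2 = (2.11111, -2.83333, 4.83333); divide by 4.83333 → v3 = (0.43678, -0.58621, 1.00000)
Requested entry of v3: 38/87 = 0.4368

0.4368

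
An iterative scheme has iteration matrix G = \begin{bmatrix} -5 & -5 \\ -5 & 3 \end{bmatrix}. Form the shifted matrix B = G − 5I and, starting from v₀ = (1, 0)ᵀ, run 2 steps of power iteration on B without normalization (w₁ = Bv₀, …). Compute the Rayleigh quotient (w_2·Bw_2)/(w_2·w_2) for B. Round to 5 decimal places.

B = G − 5I has rows (-10, -5); (-5, -2)
w1 = Bv₀ = (-10, -5)
w2 = Bw1 = (125, 60)
Bw2 = (-1550, -745)
w2·Bw2 = -238450; w2·w2 = 19225; μ ≈ -238450/19225 = -12.40312

-12.40312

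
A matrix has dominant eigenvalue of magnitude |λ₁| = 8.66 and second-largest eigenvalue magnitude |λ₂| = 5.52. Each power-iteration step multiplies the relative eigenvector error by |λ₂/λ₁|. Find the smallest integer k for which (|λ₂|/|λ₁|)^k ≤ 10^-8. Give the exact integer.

|λ₂/λ₁| = 5.52/8.66 = 0.63741
Need k ≥ ln(10^-8) / ln(0.63741) = -18.4207 / -0.4503 ≈ 40.904
Smallest integer k satisfying the bound: 41

41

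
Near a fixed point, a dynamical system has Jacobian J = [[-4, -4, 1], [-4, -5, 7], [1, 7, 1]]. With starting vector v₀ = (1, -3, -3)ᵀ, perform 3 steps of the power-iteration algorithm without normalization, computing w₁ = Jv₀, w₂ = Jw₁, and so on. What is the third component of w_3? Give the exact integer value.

w1 = Jv₀ = (5, -10, -23)
w2 = Jw1 = (-3, -131, -88)
w3 = Jw2 = (448, 51, -1008)
The requested component of w3 is -1008.

-1008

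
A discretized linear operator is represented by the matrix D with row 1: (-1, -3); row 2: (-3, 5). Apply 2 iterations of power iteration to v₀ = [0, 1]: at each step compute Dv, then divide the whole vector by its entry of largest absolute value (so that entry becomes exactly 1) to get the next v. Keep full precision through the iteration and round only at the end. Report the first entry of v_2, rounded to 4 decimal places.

Dv0 = (-3.00000, 5.00000); divide by 5.00000 → v1 = (-0.60000, 1.00000)
Dv1 = (-2.40000, 6.80000); divide by 6.80000 → v2 = (-0.35294, 1.00000)
Requested entry of v2: -12/34 = -0.3529

-0.3529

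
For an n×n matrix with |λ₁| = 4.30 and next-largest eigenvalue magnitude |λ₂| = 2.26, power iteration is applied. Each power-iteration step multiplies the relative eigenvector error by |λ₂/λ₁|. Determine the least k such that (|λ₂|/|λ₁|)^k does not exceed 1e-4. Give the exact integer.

15

|λ₂/λ₁| = 2.26/4.30 = 0.52558
Need k ≥ ln(1e-4) / ln(0.52558) = -9.2103 / -0.6433 ≈ 14.318
Smallest integer k satisfying the bound: 15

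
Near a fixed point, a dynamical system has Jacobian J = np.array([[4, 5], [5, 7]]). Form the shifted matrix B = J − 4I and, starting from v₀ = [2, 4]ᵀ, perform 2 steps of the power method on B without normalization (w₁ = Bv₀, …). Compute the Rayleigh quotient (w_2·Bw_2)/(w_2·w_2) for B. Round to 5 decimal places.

B = J − 4I has rows (0, 5); (5, 3)
w1 = Bv₀ = (0·2 + 5·4; 5·2 + 3·4) = (20, 22)
w2 = Bw1 = (0·20 + 5·22; 5·20 + 3·22) = (110, 166)
Bw2 = (830, 1048)
w2·Bw2 = 265268; w2·w2 = 39656; μ ≈ 265268/39656 = 6.68923

6.68923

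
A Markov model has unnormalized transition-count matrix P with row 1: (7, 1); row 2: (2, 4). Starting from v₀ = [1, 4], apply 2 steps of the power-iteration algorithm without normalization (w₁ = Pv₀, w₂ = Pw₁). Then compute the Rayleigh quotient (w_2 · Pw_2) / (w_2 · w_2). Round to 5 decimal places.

w1 = Pv₀ = (11, 18)
w2 = Pw1 = (95, 94)
Pw2 = (759, 566)
w2·Pw2 = 95·759 + 94·566 = 125309; w2·w2 = 95·95 + 94·94 = 17861
λ ≈ 125309/17861 = 7.01579

7.01579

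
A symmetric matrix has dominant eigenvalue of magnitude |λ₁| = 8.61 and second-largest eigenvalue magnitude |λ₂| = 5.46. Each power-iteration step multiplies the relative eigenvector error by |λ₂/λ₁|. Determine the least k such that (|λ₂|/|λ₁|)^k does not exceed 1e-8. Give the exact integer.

41

|λ₂/λ₁| = 5.46/8.61 = 0.63415
Need k ≥ ln(1e-8) / ln(0.63415) = -18.4207 / -0.4555 ≈ 40.443
Smallest integer k satisfying the bound: 41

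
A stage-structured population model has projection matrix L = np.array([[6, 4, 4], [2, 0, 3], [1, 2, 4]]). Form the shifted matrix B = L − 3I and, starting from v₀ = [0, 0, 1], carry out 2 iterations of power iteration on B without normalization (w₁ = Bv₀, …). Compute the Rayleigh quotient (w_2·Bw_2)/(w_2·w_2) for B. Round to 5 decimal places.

4.89219

B = L − 3I has rows (3, 4, 4); (2, -3, 3); (1, 2, 1)
w1 = Bv₀ = (3·0 + 4·0 + 4·1; 2·0 + (-3)·0 + 3·1; 1·0 + 2·0 + 1·1) = (4, 3, 1)
w2 = Bw1 = (3·4 + 4·3 + 4·1; 2·4 + (-3)·3 + 3·1; 1·4 + 2·3 + 1·1) = (28, 2, 11)
Bw2 = (136, 83, 43)
w2·Bw2 = 4447; w2·w2 = 909; μ ≈ 4447/909 = 4.89219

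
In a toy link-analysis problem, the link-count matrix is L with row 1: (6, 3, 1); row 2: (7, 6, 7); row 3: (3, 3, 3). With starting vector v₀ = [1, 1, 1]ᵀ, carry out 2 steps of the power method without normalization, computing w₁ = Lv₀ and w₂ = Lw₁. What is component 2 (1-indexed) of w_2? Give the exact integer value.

w1 = Lv₀ = (10, 20, 9)
w2 = Lw1 = (129, 253, 117)
The requested component of w2 is 253.

253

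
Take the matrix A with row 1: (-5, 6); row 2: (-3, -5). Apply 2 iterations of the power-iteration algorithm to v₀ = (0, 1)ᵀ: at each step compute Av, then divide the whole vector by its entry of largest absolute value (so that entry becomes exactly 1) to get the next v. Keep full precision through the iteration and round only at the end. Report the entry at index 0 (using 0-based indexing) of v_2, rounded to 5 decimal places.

Av0 = (6.000000, -5.000000); divide by 6.000000 → v1 = (1.000000, -0.833333)
Av1 = (-10.000000, 1.166667); divide by -10.000000 → v2 = (1.000000, -0.116667)
Requested entry of v2: -60/-60 = 1.00000

1.00000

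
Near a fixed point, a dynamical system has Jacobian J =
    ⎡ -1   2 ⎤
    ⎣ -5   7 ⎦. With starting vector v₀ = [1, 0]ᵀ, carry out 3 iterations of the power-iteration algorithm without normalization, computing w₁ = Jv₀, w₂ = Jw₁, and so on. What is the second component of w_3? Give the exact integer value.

w1 = Jv₀ = (-1, -5)
w2 = Jw1 = (-9, -30)
w3 = Jw2 = (-51, -165)
The requested component of w3 is -165.

-165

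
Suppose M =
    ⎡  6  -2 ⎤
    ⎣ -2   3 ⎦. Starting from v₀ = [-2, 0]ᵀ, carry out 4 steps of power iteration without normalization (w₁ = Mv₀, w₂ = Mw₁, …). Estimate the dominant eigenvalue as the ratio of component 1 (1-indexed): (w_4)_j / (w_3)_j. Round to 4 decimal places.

w1 = Mv₀ = (6·(-2) + (-2)·0; (-2)·(-2) + 3·0) = (-12, 4)
w2 = Mw1 = (6·(-12) + (-2)·4; (-2)·(-12) + 3·4) = (-80, 36)
w3 = Mw2 = (-552, 268)
w4 = Mw3 = (-3848, 1908)
Ratio at component: -3848 / -552 = 6.9710

6.9710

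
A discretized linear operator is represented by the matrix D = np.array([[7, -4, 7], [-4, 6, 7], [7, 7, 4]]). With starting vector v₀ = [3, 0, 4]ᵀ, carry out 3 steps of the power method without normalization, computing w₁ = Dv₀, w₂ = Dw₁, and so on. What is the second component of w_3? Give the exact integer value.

3023

w1 = Dv₀ = (49, 16, 37)
w2 = Dw1 = (538, 159, 603)
w3 = Dw2 = (7351, 3023, 7291)
The requested component of w3 is 3023.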